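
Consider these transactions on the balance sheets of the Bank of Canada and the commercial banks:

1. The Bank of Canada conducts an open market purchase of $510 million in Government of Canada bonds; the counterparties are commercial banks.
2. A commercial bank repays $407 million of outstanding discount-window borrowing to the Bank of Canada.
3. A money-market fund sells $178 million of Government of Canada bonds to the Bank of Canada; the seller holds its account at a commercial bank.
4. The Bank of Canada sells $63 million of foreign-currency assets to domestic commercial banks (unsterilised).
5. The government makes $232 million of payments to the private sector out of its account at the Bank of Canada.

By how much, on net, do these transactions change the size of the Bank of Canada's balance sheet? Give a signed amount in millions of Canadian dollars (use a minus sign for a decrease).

Bank of Canada balance sheet:
  Assets:      Securities +$688M, Loans to banks −$407M, Foreign assets −$63M
  Liabilities: Bank reserves +$450M, Government deposits −$232M
Change in total Bank of Canada assets = +$218 million.

+$218 million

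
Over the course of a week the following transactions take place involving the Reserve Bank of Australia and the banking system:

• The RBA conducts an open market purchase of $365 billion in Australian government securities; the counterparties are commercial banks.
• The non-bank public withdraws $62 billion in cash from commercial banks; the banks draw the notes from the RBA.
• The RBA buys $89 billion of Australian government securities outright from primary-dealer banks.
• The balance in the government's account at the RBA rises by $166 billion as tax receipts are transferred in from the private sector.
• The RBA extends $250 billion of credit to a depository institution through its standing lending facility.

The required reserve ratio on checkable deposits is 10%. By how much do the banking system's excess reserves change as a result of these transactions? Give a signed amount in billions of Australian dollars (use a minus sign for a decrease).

OMO purchase (from banks) $365 billion: reserves +$365B, deposits 0.
Currency withdrawal $62 billion: reserves −$62B, deposits −$62B.
OMO purchase (from banks) $89 billion: reserves +$89B, deposits 0.
Government account inflow $166 billion: reserves −$166B, deposits −$166B.
Discount-window loan $250 billion: reserves +$250B, deposits 0.
Totals: Δreserves = +$476B, Δdeposits = −$228B.
Δrequired reserves = 10% × −$228B = −$22.8B.
Δexcess reserves = Δreserves − Δrequired = +$476B − (−$22.8B) = +$498.8 billion.

+$498.8 billion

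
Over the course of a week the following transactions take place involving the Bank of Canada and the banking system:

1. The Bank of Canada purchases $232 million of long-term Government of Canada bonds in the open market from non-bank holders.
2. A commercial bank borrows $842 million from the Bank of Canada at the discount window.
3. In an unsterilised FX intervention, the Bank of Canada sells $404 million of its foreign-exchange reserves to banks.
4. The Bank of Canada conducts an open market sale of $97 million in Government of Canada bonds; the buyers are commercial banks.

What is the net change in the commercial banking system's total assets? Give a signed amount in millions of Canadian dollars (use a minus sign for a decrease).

+$1074 million

Asset purchase (from non-banks) $232 million: bank balance sheets expand → +$232M.
Discount-window loan $842 million: bank balance sheets expand → +$842M.
FX sale $404 million: just an asset swap on bank balance sheets → 0.
OMO sale (to banks) $97 million: just an asset swap on bank balance sheets → 0.
Net: 232 + 842 + 0 + 0 = +$1074 million.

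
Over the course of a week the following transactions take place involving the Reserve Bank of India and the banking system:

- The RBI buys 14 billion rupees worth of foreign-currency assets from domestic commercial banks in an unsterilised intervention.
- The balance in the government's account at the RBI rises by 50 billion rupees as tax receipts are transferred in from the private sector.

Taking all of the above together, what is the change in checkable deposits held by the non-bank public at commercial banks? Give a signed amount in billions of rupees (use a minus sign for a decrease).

FX purchase 14 billion rupees: the counterparty is a bank, so public deposits are unchanged → 0.
Government account inflow 50 billion rupees: non-bank counterparties' bank balances fall → −50B.
Net: 0 − 50 = -50 billion.

-50 billion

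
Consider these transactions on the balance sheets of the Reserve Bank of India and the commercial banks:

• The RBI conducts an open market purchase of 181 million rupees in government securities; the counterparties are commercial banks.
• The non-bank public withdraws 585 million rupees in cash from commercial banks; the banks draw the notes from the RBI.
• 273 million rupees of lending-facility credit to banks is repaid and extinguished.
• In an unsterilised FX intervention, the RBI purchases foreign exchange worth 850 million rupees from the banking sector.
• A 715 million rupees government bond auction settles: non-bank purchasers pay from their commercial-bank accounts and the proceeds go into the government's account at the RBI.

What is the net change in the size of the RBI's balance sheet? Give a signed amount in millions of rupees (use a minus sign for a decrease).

+758 million

OMO purchase (from banks) 181 million rupees: an RBI asset is acquired → +181M.
Currency withdrawal 585 million rupees: only the composition of liabilities changes → 0.
Discount-window repayment 273 million rupees: an RBI asset is shed → −273M.
FX purchase 850 million rupees: an RBI asset is acquired → +850M.
Government account inflow 715 million rupees: only the composition of liabilities changes → 0.
Net: 181 + 0 − 273 + 850 + 0 = +758 million.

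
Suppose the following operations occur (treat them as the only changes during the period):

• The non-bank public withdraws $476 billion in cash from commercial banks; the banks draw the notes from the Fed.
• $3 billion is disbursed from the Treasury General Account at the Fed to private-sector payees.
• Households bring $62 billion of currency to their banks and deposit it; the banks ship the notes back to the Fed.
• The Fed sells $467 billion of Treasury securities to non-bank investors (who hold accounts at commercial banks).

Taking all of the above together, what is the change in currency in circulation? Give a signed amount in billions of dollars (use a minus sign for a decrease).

+$414 billion

Fed balance sheet:
  Assets:      Securities −$467B
  Liabilities: Bank reserves −$878B, Currency in circulation +$414B, Government deposits −$3B
So the change in currency in circulation is +$414 billion.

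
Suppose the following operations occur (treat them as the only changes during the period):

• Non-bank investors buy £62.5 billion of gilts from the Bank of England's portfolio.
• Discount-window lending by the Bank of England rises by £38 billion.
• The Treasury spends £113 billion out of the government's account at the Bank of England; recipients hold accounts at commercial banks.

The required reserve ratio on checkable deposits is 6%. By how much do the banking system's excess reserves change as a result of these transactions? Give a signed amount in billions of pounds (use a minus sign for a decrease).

Asset sale (to non-banks) £62.5 billion: reserves −£62.5B, deposits −£62.5B.
Discount-window loan £38 billion: reserves +£38B, deposits 0.
Government spending £113 billion: reserves +£113B, deposits +£113B.
Totals: Δreserves = +£88.5B, Δdeposits = +£50.5B.
Δrequired reserves = 6% × +£50.5B = +£3.03B.
Δexcess reserves = Δreserves − Δrequired = +£88.5B − (+£3.03B) = +£85.47 billion.

+£85.47 billion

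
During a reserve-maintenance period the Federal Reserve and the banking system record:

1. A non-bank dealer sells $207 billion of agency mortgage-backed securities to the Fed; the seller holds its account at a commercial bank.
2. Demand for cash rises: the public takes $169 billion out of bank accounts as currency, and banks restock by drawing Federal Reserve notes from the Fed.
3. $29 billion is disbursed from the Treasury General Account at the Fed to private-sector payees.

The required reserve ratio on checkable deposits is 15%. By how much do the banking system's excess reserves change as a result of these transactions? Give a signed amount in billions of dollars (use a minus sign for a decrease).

+$56.95 billion

Asset purchase (from non-banks) $207 billion: reserves +$207B, deposits +$207B.
Currency withdrawal $169 billion: reserves −$169B, deposits −$169B.
Government spending $29 billion: reserves +$29B, deposits +$29B.
Totals: Δreserves = +$67B, Δdeposits = +$67B.
Δrequired reserves = 15% × +$67B = +$10.05B.
Δexcess reserves = Δreserves − Δrequired = +$67B − (+$10.05B) = +$56.95 billion.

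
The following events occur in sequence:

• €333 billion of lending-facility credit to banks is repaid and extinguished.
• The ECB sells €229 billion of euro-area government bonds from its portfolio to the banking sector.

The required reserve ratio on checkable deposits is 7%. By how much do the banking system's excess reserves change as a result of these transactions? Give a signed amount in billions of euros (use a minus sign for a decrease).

Discount-window repayment €333 billion: reserves −€333B, deposits 0.
OMO sale (to banks) €229 billion: reserves −€229B, deposits 0.
Totals: Δreserves = −€562B, Δdeposits = 0.
Δrequired reserves = 7% × 0 = 0.
Δexcess reserves = Δreserves − Δrequired = −€562B − (0) = -€562 billion.

-€562 billion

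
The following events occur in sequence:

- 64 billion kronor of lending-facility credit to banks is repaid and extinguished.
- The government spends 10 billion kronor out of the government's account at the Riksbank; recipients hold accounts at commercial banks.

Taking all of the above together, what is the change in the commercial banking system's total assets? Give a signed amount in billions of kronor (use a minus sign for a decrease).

Discount-window repayment 64 billion kronor: bank balance sheets shrink → −64B.
Government spending 10 billion kronor: bank balance sheets expand → +10B.
Net: −64 + 10 = -54 billion.

-54 billion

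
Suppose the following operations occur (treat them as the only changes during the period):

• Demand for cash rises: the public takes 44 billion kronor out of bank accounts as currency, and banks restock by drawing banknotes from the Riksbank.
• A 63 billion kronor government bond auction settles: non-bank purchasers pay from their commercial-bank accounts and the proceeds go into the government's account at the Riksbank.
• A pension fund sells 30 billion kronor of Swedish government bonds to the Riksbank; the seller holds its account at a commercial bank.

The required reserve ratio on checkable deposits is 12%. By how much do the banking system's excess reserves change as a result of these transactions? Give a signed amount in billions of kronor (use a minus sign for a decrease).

-67.76 billion

Currency withdrawal 44 billion kronor: reserves −44B, deposits −44B.
Government account inflow 63 billion kronor: reserves −63B, deposits −63B.
Asset purchase (from non-banks) 30 billion kronor: reserves +30B, deposits +30B.
Totals: Δreserves = −77B, Δdeposits = −77B.
Δrequired reserves = 12% × −77B = −9.24B.
Δexcess reserves = Δreserves − Δrequired = −77B − (−9.24B) = -67.76 billion.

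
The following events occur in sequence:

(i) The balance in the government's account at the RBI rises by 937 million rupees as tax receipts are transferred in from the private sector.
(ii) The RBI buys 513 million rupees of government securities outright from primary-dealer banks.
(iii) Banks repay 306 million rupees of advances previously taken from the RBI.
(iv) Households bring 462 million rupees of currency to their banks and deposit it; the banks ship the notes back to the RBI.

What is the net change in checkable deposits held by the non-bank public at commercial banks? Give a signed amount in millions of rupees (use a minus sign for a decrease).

-475 million

RBI balance sheet:
  Assets:      Securities +513M, Loans to banks −306M
  Liabilities: Bank reserves −268M, Currency in circulation −462M, Government deposits +937M
Commercial banking system:
  Assets:      Reserves at CB −268M, Securities −513M
  Liabilities: Checkable deposits −475M, Borrowings from CB −306M
So the change in checkable deposits held by the non-bank public at commercial banks is -475 million.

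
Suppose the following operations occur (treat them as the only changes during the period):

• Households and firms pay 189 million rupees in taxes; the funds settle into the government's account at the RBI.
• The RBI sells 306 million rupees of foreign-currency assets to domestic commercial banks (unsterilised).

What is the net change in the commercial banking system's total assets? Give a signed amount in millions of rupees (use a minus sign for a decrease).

RBI balance sheet:
  Assets:      Foreign assets −306M
  Liabilities: Bank reserves −495M, Government deposits +189M
Commercial banking system:
  Assets:      Reserves at CB −495M, Foreign assets +306M
  Liabilities: Checkable deposits −189M
Change in total bank assets = -189 million.

-189 million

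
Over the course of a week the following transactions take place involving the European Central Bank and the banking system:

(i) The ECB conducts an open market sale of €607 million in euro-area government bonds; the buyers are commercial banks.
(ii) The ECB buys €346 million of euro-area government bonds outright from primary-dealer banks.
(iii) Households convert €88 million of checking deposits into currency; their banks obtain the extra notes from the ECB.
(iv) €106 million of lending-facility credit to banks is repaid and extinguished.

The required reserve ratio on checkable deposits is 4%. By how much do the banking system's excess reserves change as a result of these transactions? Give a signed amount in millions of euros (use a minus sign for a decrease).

OMO sale (to banks) €607 million: reserves −€607M, deposits 0.
OMO purchase (from banks) €346 million: reserves +€346M, deposits 0.
Currency withdrawal €88 million: reserves −€88M, deposits −€88M.
Discount-window repayment €106 million: reserves −€106M, deposits 0.
Totals: Δreserves = −€455M, Δdeposits = −€88M.
Δrequired reserves = 4% × −€88M = −€3.52M.
Δexcess reserves = Δreserves − Δrequired = −€455M − (−€3.52M) = -€451.48 million.

-€451.48 million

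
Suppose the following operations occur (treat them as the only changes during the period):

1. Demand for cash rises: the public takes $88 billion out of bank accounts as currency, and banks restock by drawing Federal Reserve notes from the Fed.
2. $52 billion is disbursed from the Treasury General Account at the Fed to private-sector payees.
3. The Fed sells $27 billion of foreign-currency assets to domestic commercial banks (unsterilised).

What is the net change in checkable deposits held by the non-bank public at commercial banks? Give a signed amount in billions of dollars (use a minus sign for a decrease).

Fed balance sheet:
  Assets:      Foreign assets −$27B
  Liabilities: Bank reserves −$63B, Currency in circulation +$88B, Government deposits −$52B
Commercial banking system:
  Assets:      Reserves at CB −$63B, Foreign assets +$27B
  Liabilities: Checkable deposits −$36B
So the change in checkable deposits held by the non-bank public at commercial banks is -$36 billion.

-$36 billion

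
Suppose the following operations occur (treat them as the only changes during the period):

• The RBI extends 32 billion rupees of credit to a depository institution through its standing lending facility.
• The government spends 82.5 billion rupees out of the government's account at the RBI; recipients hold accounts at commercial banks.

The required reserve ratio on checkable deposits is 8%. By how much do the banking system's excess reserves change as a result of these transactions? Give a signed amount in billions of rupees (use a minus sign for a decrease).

+107.9 billion

Discount-window loan 32 billion rupees: reserves +32B, deposits 0.
Government spending 82.5 billion rupees: reserves +82.5B, deposits +82.5B.
Totals: Δreserves = +114.5B, Δdeposits = +82.5B.
Δrequired reserves = 8% × +82.5B = +6.6B.
Δexcess reserves = Δreserves − Δrequired = +114.5B − (+6.6B) = +107.9 billion.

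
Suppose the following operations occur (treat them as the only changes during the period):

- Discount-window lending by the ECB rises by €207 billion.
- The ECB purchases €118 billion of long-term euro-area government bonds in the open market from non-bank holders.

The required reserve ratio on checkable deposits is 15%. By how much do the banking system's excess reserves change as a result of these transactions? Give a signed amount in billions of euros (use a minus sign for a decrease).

Discount-window loan €207 billion: reserves +€207B, deposits 0.
Asset purchase (from non-banks) €118 billion: reserves +€118B, deposits +€118B.
Totals: Δreserves = +€325B, Δdeposits = +€118B.
Δrequired reserves = 15% × +€118B = +€17.7B.
Δexcess reserves = Δreserves − Δrequired = +€325B − (+€17.7B) = +€307.3 billion.

+€307.3 billion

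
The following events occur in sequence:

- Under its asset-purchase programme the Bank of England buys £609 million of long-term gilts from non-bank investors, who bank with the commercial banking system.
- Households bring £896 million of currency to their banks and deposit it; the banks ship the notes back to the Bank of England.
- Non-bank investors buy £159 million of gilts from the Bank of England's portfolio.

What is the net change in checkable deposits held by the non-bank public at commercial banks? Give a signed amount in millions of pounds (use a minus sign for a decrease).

+£1346 million

Asset purchase (from non-banks) £609 million: non-bank counterparties' bank balances rise → +£609M.
Currency deposit £896 million: non-bank counterparties' bank balances rise → +£896M.
Asset sale (to non-banks) £159 million: non-bank counterparties' bank balances fall → −£159M.
Net: 609 + 896 − 159 = +£1346 million.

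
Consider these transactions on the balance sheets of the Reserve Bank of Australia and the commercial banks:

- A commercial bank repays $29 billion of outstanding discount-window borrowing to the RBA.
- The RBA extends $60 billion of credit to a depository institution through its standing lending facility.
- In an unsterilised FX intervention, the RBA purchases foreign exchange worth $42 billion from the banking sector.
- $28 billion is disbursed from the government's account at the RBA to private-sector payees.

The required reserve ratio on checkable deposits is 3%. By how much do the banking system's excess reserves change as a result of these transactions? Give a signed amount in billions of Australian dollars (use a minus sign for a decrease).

Discount-window repayment $29 billion: reserves −$29B, deposits 0.
Discount-window loan $60 billion: reserves +$60B, deposits 0.
FX purchase $42 billion: reserves +$42B, deposits 0.
Government spending $28 billion: reserves +$28B, deposits +$28B.
Totals: Δreserves = +$101B, Δdeposits = +$28B.
Δrequired reserves = 3% × +$28B = +$0.84B.
Δexcess reserves = Δreserves − Δrequired = +$101B − (+$0.84B) = +$100.16 billion.

+$100.16 billion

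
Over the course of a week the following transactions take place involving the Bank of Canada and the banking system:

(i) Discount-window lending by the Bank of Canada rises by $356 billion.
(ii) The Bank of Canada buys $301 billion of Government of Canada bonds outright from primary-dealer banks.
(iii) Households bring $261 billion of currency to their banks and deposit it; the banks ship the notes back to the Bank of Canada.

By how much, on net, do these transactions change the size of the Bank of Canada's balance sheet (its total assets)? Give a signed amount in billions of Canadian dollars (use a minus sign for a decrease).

Discount-window loan $356 billion: a Bank of Canada asset is acquired → +$356B.
OMO purchase (from banks) $301 billion: a Bank of Canada asset is acquired → +$301B.
Currency deposit $261 billion: only the composition of liabilities changes → 0.
Net: 356 + 301 + 0 = +$657 billion.

+$657 billion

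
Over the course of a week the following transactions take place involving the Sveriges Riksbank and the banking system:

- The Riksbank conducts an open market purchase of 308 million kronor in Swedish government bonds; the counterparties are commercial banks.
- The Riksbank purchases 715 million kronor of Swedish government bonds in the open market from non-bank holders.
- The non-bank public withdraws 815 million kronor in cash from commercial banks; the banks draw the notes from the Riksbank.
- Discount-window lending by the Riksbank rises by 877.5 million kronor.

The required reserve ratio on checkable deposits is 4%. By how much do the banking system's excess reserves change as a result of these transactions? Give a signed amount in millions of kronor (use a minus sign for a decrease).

+1089.5 million

OMO purchase (from banks) 308 million kronor: reserves +308M, deposits 0.
Asset purchase (from non-banks) 715 million kronor: reserves +715M, deposits +715M.
Currency withdrawal 815 million kronor: reserves −815M, deposits −815M.
Discount-window loan 877.5 million kronor: reserves +877.5M, deposits 0.
Totals: Δreserves = +1085.5M, Δdeposits = −100M.
Δrequired reserves = 4% × −100M = −4M.
Δexcess reserves = Δreserves − Δrequired = +1085.5M − (−4M) = +1089.5 million.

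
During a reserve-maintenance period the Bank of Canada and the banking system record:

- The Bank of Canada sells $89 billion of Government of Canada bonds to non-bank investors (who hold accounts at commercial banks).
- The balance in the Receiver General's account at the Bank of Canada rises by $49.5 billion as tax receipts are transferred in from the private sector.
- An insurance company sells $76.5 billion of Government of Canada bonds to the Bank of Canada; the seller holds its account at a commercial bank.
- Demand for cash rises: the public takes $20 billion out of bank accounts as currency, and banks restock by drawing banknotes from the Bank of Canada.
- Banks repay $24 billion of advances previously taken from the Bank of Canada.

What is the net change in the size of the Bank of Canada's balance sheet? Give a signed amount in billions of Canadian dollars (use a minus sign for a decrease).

-$36.5 billion

Bank of Canada balance sheet:
  Assets:      Securities −$12.5B, Loans to banks −$24B
  Liabilities: Bank reserves −$106B, Currency in circulation +$20B, Government deposits +$49.5B
Change in total Bank of Canada assets = -$36.5 billion.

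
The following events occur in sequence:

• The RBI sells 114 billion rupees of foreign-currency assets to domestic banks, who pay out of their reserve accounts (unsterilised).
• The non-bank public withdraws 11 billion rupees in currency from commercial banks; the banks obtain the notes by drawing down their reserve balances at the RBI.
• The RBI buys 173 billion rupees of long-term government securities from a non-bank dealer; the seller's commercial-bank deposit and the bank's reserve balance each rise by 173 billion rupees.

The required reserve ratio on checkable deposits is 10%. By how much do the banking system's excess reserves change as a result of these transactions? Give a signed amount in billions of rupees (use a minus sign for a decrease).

FX sale 114 billion rupees: reserves −114B, deposits 0.
Currency withdrawal 11 billion rupees: reserves −11B, deposits −11B.
Asset purchase (from non-banks) 173 billion rupees: reserves +173B, deposits +173B.
Totals: Δreserves = +48B, Δdeposits = +162B.
Δrequired reserves = 10% × +162B = +16.2B.
Δexcess reserves = Δreserves − Δrequired = +48B − (+16.2B) = +31.8 billion.

+31.8 billion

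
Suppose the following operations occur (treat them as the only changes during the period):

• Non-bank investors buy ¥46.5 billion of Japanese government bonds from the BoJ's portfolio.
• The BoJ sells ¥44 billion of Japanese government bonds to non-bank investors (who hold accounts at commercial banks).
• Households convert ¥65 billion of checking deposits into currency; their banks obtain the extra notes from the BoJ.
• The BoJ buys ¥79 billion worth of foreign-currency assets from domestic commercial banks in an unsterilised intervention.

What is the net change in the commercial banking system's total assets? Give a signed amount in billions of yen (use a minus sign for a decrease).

-¥155.5 billion

BoJ balance sheet:
  Assets:      Securities −¥90.5B, Foreign assets +¥79B
  Liabilities: Bank reserves −¥76.5B, Currency in circulation +¥65B
Commercial banking system:
  Assets:      Reserves at CB −¥76.5B, Foreign assets −¥79B
  Liabilities: Checkable deposits −¥155.5B
Change in total bank assets = -¥155.5 billion.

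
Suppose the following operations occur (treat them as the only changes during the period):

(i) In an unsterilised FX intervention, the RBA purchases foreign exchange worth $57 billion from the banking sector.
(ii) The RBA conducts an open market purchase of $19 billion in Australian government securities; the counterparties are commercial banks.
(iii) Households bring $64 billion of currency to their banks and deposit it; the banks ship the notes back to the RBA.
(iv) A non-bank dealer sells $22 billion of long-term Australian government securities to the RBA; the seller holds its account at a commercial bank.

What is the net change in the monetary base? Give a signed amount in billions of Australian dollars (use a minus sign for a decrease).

+$98 billion

FX purchase $57 billion: RBA balance sheet expands → +$57B.
OMO purchase (from banks) $19 billion: RBA balance sheet expands → +$19B.
Currency deposit $64 billion: just a shift between currency and reserves — both are base money → 0.
Asset purchase (from non-banks) $22 billion: RBA balance sheet expands → +$22B.
Net: 57 + 19 + 0 + 22 = +$98 billion.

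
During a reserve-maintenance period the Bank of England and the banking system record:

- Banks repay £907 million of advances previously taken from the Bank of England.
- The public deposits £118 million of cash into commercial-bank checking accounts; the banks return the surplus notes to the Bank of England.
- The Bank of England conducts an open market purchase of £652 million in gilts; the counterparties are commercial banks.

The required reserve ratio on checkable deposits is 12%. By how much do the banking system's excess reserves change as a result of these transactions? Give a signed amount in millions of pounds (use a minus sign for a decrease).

Discount-window repayment £907 million: reserves −£907M, deposits 0.
Currency deposit £118 million: reserves +£118M, deposits +£118M.
OMO purchase (from banks) £652 million: reserves +£652M, deposits 0.
Totals: Δreserves = −£137M, Δdeposits = +£118M.
Δrequired reserves = 12% × +£118M = +£14.16M.
Δexcess reserves = Δreserves − Δrequired = −£137M − (+£14.16M) = -£151.16 million.

-£151.16 million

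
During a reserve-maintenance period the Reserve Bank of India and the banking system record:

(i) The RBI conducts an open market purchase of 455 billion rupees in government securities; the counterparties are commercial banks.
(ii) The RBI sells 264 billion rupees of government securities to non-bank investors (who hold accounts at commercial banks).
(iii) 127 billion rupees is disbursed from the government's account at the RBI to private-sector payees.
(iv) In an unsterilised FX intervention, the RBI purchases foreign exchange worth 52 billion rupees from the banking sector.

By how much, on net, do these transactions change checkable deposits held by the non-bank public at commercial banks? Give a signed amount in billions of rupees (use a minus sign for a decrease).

OMO purchase (from banks) 455 billion rupees: the counterparty is a bank, so public deposits are unchanged → 0.
Asset sale (to non-banks) 264 billion rupees: non-bank counterparties' bank balances fall → −264B.
Government spending 127 billion rupees: non-bank counterparties' bank balances rise → +127B.
FX purchase 52 billion rupees: the counterparty is a bank, so public deposits are unchanged → 0.
Net: 0 − 264 + 127 + 0 = -137 billion.

-137 billion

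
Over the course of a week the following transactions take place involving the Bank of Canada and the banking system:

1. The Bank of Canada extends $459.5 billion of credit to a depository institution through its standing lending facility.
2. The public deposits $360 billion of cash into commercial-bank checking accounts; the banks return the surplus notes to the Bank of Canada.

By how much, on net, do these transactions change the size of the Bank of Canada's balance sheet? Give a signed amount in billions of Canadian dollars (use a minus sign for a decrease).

+$459.5 billion

Bank of Canada balance sheet:
  Assets:      Loans to banks +$459.5B
  Liabilities: Bank reserves +$819.5B, Currency in circulation −$360B
Commercial banking system:
  Assets:      Reserves at CB +$819.5B
  Liabilities: Checkable deposits +$360B, Borrowings from CB +$459.5B
Change in total Bank of Canada assets = +$459.5 billion.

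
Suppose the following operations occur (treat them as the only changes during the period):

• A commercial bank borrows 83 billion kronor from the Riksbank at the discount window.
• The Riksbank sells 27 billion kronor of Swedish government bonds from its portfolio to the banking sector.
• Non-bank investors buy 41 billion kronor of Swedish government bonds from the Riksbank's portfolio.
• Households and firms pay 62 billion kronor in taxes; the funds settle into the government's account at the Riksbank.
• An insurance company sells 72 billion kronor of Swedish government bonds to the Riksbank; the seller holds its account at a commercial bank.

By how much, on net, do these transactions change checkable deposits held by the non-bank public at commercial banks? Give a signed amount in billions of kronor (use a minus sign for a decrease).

-31 billion

Discount-window loan 83 billion kronor: the counterparty is a bank, so public deposits are unchanged → 0.
OMO sale (to banks) 27 billion kronor: the counterparty is a bank, so public deposits are unchanged → 0.
Asset sale (to non-banks) 41 billion kronor: non-bank counterparties' bank balances fall → −41B.
Government account inflow 62 billion kronor: non-bank counterparties' bank balances fall → −62B.
Asset purchase (from non-banks) 72 billion kronor: non-bank counterparties' bank balances rise → +72B.
Net: 0 + 0 − 41 − 62 + 72 = -31 billion.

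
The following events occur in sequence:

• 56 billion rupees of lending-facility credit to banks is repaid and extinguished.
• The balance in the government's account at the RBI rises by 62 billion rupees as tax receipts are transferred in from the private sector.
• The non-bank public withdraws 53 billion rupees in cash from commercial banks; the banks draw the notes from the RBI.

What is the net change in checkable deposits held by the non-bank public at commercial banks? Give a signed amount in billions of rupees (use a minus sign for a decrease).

Discount-window repayment 56 billion rupees: the counterparty is a bank, so public deposits are unchanged → 0.
Government account inflow 62 billion rupees: non-bank counterparties' bank balances fall → −62B.
Currency withdrawal 53 billion rupees: non-bank counterparties' bank balances fall → −53B.
Net: 0 − 62 − 53 = -115 billion.

-115 billion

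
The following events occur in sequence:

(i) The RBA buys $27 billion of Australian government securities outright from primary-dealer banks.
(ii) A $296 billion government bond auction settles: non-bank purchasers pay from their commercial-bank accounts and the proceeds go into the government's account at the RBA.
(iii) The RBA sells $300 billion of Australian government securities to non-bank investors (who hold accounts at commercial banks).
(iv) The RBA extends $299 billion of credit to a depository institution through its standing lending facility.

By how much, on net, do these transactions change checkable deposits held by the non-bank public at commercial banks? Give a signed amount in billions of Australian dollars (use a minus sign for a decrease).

-$596 billion

RBA balance sheet:
  Assets:      Securities −$273B, Loans to banks +$299B
  Liabilities: Bank reserves −$270B, Government deposits +$296B
Commercial banking system:
  Assets:      Reserves at CB −$270B, Securities −$27B
  Liabilities: Checkable deposits −$596B, Borrowings from CB +$299B
So the change in checkable deposits held by the non-bank public at commercial banks is -$596 billion.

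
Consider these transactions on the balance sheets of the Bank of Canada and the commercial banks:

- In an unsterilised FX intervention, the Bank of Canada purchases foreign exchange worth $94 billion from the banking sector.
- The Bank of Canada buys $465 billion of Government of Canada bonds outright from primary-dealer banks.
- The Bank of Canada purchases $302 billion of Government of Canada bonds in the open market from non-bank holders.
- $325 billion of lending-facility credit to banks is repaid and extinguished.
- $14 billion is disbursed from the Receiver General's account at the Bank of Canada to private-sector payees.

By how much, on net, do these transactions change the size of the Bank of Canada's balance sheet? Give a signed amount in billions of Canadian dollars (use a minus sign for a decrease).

+$536 billion

Bank of Canada balance sheet:
  Assets:      Securities +$767B, Loans to banks −$325B, Foreign assets +$94B
  Liabilities: Bank reserves +$550B, Government deposits −$14B
Change in total Bank of Canada assets = +$536 billion.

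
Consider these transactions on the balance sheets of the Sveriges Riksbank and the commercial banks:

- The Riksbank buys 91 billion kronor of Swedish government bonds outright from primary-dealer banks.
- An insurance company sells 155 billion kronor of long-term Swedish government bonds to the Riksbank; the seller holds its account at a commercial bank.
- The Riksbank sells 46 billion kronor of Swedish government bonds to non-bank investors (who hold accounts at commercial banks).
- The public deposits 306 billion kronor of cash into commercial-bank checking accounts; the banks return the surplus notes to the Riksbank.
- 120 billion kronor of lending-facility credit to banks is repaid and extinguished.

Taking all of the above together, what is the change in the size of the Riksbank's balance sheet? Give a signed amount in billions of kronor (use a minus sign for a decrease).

Riksbank balance sheet:
  Assets:      Securities +200B, Loans to banks −120B
  Liabilities: Bank reserves +386B, Currency in circulation −306B
Change in total Riksbank assets = +80 billion.

+80 billion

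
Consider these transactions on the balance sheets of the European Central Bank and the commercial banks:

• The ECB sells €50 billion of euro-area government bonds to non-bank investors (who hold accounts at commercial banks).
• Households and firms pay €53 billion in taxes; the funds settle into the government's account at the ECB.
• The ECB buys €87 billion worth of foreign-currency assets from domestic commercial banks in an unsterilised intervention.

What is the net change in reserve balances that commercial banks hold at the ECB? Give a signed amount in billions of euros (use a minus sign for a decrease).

ECB balance sheet:
  Assets:      Securities −€50B, Foreign assets +€87B
  Liabilities: Bank reserves −€16B, Government deposits +€53B
So the change in reserve balances that commercial banks hold at the ECB is -€16 billion.

-€16 billion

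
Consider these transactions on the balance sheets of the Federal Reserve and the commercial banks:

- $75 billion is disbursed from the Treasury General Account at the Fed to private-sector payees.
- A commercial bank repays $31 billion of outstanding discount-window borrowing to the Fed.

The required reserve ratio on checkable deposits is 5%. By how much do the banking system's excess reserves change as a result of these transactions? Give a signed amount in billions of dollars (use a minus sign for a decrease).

+$40.25 billion

Government spending $75 billion: reserves +$75B, deposits +$75B.
Discount-window repayment $31 billion: reserves −$31B, deposits 0.
Totals: Δreserves = +$44B, Δdeposits = +$75B.
Δrequired reserves = 5% × +$75B = +$3.75B.
Δexcess reserves = Δreserves − Δrequired = +$44B − (+$3.75B) = +$40.25 billion.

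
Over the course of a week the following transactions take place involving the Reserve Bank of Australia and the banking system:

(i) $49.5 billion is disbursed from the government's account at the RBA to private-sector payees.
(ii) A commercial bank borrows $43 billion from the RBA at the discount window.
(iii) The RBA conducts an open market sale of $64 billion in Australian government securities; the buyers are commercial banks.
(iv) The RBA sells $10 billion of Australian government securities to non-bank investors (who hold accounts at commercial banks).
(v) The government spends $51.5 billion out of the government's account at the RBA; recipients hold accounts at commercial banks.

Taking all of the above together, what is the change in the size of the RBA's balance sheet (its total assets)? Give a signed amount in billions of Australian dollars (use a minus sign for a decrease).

RBA balance sheet:
  Assets:      Securities −$74B, Loans to banks +$43B
  Liabilities: Bank reserves +$70B, Government deposits −$101B
Commercial banking system:
  Assets:      Reserves at CB +$70B, Securities +$64B
  Liabilities: Checkable deposits +$91B, Borrowings from CB +$43B
Change in total RBA assets = -$31 billion.

-$31 billion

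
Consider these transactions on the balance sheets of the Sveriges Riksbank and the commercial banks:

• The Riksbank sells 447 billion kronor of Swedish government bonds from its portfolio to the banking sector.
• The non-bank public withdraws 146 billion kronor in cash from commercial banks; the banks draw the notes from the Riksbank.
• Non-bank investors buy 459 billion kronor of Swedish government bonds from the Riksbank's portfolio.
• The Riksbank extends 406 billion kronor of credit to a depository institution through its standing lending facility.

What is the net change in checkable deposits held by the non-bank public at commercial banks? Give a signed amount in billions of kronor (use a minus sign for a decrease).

OMO sale (to banks) 447 billion kronor: the counterparty is a bank, so public deposits are unchanged → 0.
Currency withdrawal 146 billion kronor: non-bank counterparties' bank balances fall → −146B.
Asset sale (to non-banks) 459 billion kronor: non-bank counterparties' bank balances fall → −459B.
Discount-window loan 406 billion kronor: the counterparty is a bank, so public deposits are unchanged → 0.
Net: 0 − 146 − 459 + 0 = -605 billion.

-605 billion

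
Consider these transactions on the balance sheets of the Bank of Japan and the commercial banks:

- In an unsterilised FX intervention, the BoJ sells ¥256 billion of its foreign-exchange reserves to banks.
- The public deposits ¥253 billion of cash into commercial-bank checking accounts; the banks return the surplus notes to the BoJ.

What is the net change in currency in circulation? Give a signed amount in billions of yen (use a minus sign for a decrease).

BoJ balance sheet:
  Assets:      Foreign assets −¥256B
  Liabilities: Bank reserves −¥3B, Currency in circulation −¥253B
Commercial banking system:
  Assets:      Reserves at CB −¥3B, Foreign assets +¥256B
  Liabilities: Checkable deposits +¥253B
So the change in currency in circulation is -¥253 billion.

-¥253 billion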